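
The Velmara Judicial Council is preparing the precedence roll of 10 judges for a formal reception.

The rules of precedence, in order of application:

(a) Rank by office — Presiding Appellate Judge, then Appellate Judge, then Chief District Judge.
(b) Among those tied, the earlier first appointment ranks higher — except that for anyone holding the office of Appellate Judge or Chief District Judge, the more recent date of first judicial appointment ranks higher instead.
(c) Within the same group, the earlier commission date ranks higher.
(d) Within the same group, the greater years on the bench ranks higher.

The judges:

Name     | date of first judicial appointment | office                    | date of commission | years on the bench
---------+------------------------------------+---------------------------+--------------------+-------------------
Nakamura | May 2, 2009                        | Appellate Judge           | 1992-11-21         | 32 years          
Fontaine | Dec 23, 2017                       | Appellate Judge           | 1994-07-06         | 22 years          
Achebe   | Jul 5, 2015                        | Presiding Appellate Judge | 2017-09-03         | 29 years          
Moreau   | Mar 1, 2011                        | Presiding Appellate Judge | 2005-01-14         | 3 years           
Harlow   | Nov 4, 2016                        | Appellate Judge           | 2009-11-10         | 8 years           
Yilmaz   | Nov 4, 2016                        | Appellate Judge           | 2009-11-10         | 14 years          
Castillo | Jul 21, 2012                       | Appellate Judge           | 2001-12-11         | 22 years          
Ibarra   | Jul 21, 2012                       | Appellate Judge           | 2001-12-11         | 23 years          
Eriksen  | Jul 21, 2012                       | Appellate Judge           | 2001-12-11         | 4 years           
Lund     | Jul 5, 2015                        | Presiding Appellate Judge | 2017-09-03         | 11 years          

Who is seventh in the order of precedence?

Ibarra

By office: Moreau, Achebe and Lund (Presiding Appellate Judge); then Fontaine, Yilmaz, Harlow, Ibarra, Castillo, Eriksen and Nakamura (Appellate Judge).
Among Moreau, Achebe and Lund, by date of first judicial appointment (earlier first): Moreau (Mar 1, 2011) before Achebe and Lund (Jul 5, 2015).
Achebe and Lund both have date of commission 2017-09-03, so the next rule applies.
Among Achebe and Lund, by years on the bench (higher first): Achebe (29 years) before Lund (11 years).
Among Fontaine, Yilmaz, Harlow, Ibarra, Castillo, Eriksen and Nakamura, by date of first judicial appointment (later first) (reversed rule for this group): Fontaine (Dec 23, 2017) before Yilmaz and Harlow (Nov 4, 2016) before Ibarra, Castillo and Eriksen (Jul 21, 2012) before Nakamura (May 2, 2009).
Yilmaz and Harlow both have date of commission 2009-11-10, so the next rule applies.
Among Yilmaz and Harlow, by years on the bench (higher first): Yilmaz (14 years) before Harlow (8 years).
Ibarra, Castillo and Eriksen all have date of commission 2001-12-11, so the next rule applies.
Among Ibarra, Castillo and Eriksen, by years on the bench (higher first): Ibarra (23 years) before Castillo (22 years) before Eriksen (4 years).
Order: Moreau, Achebe, Lund, Fontaine, Yilmaz, Harlow, Ibarra, Castillo, Eriksen, Nakamura.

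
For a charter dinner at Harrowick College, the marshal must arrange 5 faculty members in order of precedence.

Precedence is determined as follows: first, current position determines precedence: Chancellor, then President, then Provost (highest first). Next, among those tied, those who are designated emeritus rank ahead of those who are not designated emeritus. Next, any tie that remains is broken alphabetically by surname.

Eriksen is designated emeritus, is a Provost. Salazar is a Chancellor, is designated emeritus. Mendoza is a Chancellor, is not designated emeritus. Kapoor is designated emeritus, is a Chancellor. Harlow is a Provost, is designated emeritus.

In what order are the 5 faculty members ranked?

Kapoor, Salazar, Mendoza, Eriksen, Harlow

By current position: Kapoor, Salazar and Mendoza (Chancellor); then Eriksen and Harlow (Provost).
Among Kapoor, Salazar and Mendoza, designated emeritus before not designated emeritus: Kapoor and Salazar (designated emeritus) before Mendoza (not designated emeritus).
Among Kapoor and Salazar, alphabetically by surname: Kapoor before Salazar.
Eriksen and Harlow are each designated emeritus, so the next rule applies.
Among Eriksen and Harlow, alphabetically by surname: Eriksen before Harlow.
Full order: Kapoor, Salazar, Mendoza, Eriksen, Harlow.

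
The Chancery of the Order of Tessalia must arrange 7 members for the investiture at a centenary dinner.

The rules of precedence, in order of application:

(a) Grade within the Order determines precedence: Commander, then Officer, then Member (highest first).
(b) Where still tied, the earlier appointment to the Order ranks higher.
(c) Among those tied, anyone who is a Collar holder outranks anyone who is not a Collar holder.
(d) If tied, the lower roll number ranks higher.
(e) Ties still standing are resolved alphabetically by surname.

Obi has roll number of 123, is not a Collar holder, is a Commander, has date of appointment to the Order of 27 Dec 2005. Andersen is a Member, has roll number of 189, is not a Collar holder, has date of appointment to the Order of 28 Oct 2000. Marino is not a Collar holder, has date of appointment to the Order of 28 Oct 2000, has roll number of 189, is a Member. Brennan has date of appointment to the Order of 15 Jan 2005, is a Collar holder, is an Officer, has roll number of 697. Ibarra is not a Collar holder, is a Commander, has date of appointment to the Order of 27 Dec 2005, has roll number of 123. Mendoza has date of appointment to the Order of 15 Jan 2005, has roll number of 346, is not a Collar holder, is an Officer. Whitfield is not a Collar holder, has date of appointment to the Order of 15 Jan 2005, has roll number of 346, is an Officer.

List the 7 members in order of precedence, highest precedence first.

Ibarra, Obi, Brennan, Mendoza, Whitfield, Andersen, Marino

By grade within the Order: Ibarra and Obi (Commander); then Brennan, Mendoza and Whitfield (Officer); then Andersen and Marino (Member).
Ibarra and Obi both have date of appointment to the Order 27 Dec 2005, so the next rule applies.
Ibarra and Obi are each not a Collar holder, so the next rule applies.
Ibarra and Obi both have roll number 123, so the next rule applies.
Among Ibarra and Obi, alphabetically by surname: Ibarra before Obi.
Brennan, Mendoza and Whitfield all have date of appointment to the Order 15 Jan 2005, so the next rule applies.
Among Brennan, Mendoza and Whitfield, a Collar holder before not a Collar holder: Brennan (a Collar holder) before Mendoza and Whitfield (not a Collar holder).
Mendoza and Whitfield both have roll number 346, so the next rule applies.
Among Mendoza and Whitfield, alphabetically by surname: Mendoza before Whitfield.
Andersen and Marino both have date of appointment to the Order 28 Oct 2000, so the next rule applies.
Andersen and Marino are each not a Collar holder, so the next rule applies.
Andersen and Marino both have roll number 189, so the next rule applies.
Among Andersen and Marino, alphabetically by surname: Andersen before Marino.
Full order: Ibarra, Obi, Brennan, Mendoza, Whitfield, Andersen, Marino.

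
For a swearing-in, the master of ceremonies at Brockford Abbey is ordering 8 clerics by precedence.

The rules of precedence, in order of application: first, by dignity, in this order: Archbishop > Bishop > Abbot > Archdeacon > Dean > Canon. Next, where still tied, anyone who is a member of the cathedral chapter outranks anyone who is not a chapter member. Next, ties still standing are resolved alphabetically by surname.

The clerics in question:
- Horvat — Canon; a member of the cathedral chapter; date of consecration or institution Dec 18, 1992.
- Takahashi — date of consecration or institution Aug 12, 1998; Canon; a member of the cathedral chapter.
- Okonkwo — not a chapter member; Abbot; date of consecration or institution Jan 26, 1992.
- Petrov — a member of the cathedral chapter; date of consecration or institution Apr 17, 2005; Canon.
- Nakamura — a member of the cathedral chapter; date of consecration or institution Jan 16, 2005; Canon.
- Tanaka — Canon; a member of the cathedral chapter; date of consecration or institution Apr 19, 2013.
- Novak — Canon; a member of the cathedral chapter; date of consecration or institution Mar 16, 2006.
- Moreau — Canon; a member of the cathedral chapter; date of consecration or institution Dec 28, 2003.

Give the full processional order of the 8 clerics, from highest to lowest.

Okonkwo, Horvat, Moreau, Nakamura, Novak, Petrov, Takahashi, Tanaka

By dignity: Okonkwo (Abbot); then Horvat, Moreau, Nakamura, Novak, Petrov, Takahashi and Tanaka (Canon).
Horvat, Moreau, Nakamura, Novak, Petrov, Takahashi and Tanaka are each a member of the cathedral chapter, so the next rule applies.
Among Horvat, Moreau, Nakamura, Novak, Petrov, Takahashi and Tanaka, alphabetically by surname: Horvat before Moreau before Nakamura before Novak before Petrov before Takahashi before Tanaka.
Full order: Okonkwo, Horvat, Moreau, Nakamura, Novak, Petrov, Takahashi, Tanaka.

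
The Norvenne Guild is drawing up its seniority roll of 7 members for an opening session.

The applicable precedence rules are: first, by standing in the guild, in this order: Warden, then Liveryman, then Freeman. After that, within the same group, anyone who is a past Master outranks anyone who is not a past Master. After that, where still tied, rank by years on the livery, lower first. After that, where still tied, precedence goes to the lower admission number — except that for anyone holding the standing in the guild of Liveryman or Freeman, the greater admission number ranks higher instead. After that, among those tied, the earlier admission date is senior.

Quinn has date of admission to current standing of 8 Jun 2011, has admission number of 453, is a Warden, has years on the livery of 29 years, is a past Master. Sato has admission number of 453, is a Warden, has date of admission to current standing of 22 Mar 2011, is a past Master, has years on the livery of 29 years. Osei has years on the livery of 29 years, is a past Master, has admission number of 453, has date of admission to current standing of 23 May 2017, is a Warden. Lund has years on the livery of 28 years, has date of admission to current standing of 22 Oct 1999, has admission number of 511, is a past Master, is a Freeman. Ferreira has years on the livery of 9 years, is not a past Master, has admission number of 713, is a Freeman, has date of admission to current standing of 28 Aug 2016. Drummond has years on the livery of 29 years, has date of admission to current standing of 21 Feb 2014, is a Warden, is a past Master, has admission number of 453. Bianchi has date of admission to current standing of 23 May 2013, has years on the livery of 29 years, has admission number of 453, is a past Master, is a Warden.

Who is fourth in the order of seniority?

Drummond

By standing in the guild: Sato, Quinn, Bianchi, Drummond and Osei (Warden); then Lund and Ferreira (Freeman).
Sato, Quinn, Bianchi, Drummond and Osei are each a past Master, so the next rule applies.
Sato, Quinn, Bianchi, Drummond and Osei all have years on the livery 29 years, so the next rule applies.
Sato, Quinn, Bianchi, Drummond and Osei all have admission number 453, so the next rule applies.
Among Sato, Quinn, Bianchi, Drummond and Osei, by date of admission to current standing (earlier first): Sato (22 Mar 2011) before Quinn (8 Jun 2011) before Bianchi (23 May 2013) before Drummond (21 Feb 2014) before Osei (23 May 2017).
Among Lund and Ferreira, a past Master before not a past Master: Lund (a past Master) before Ferreira (not a past Master).
Order: Sato, Quinn, Bianchi, Drummond, Osei, Lund, Ferreira.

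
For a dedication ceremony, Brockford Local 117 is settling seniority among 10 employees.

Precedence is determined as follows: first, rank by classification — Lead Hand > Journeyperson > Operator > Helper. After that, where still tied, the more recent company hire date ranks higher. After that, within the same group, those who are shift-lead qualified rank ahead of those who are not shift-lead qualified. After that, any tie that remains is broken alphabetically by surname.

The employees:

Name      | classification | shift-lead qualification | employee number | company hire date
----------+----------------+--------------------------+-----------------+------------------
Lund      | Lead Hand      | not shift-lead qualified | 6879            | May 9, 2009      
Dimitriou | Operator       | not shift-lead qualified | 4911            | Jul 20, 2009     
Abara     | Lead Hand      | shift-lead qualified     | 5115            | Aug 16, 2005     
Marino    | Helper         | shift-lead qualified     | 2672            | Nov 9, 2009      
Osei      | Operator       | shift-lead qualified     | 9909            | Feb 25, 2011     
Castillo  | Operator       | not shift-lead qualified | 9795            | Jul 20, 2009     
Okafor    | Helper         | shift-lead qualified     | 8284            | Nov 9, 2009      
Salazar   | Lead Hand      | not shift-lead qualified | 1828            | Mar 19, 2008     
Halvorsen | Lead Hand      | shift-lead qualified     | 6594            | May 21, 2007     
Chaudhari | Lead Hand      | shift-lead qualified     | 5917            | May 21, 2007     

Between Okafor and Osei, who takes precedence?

By classification: Lund, Salazar, Chaudhari, Halvorsen and Abara (Lead Hand); then Osei, Castillo and Dimitriou (Operator); then Marino and Okafor (Helper).
Among Lund, Salazar, Chaudhari, Halvorsen and Abara, by company hire date (later first): Lund (May 9, 2009) before Salazar (Mar 19, 2008) before Chaudhari and Halvorsen (May 21, 2007) before Abara (Aug 16, 2005).
Chaudhari and Halvorsen are each shift-lead qualified, so the next rule applies.
Among Chaudhari and Halvorsen, alphabetically by surname: Chaudhari before Halvorsen.
Among Osei, Castillo and Dimitriou, by company hire date (later first): Osei (Feb 25, 2011) before Castillo and Dimitriou (Jul 20, 2009).
Castillo and Dimitriou are each not shift-lead qualified, so the next rule applies.
Among Castillo and Dimitriou, alphabetically by surname: Castillo before Dimitriou.
Marino and Okafor both have company hire date Nov 9, 2009, so the next rule applies.
Marino and Okafor are each shift-lead qualified, so the next rule applies.
Among Marino and Okafor, alphabetically by surname: Marino before Okafor.
So Osei takes precedence.

Osei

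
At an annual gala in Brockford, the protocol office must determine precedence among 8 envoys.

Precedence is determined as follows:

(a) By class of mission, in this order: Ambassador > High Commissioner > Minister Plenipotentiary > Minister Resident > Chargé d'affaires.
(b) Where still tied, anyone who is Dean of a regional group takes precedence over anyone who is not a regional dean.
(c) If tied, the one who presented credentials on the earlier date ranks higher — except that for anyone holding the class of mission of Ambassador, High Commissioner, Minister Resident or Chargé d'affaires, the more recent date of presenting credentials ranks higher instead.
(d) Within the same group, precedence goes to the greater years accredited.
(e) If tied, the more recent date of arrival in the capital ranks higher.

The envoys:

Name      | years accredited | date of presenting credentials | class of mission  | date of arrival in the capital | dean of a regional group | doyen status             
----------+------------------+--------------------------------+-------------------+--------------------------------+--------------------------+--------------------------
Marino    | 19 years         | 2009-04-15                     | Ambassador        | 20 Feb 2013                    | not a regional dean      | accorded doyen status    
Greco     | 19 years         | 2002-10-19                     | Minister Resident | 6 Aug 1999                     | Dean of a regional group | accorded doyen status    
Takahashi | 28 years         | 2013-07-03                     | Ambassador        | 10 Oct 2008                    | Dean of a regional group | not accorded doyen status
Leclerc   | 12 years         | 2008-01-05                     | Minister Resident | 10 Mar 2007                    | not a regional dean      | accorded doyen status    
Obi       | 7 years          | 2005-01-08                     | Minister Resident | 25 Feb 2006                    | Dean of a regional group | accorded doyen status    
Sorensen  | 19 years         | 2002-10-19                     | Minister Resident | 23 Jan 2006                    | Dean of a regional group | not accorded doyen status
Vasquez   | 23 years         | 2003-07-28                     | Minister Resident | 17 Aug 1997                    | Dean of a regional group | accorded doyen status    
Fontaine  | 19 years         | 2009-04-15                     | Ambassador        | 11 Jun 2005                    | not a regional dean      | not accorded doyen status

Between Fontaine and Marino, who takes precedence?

By class of mission: Takahashi, Marino and Fontaine (Ambassador); then Obi, Vasquez, Sorensen, Greco and Leclerc (Minister Resident).
Among Takahashi, Marino and Fontaine, Dean of a regional group before not a regional dean: Takahashi (Dean of a regional group) before Marino and Fontaine (not a regional dean).
Marino and Fontaine both have date of presenting credentials 2009-04-15, so the next rule applies.
Marino and Fontaine both have years accredited 19 years, so the next rule applies.
Among Marino and Fontaine, by date of arrival in the capital (later first): Marino (20 Feb 2013) before Fontaine (11 Jun 2005).
Among Obi, Vasquez, Sorensen, Greco and Leclerc, Dean of a regional group before not a regional dean: Obi, Vasquez, Sorensen and Greco (Dean of a regional group) before Leclerc (not a regional dean).
Among Obi, Vasquez, Sorensen and Greco, by date of presenting credentials (later first) (reversed rule for this group): Obi (2005-01-08) before Vasquez (2003-07-28) before Sorensen and Greco (2002-10-19).
Sorensen and Greco both have years accredited 19 years, so the next rule applies.
Among Sorensen and Greco, by date of arrival in the capital (later first): Sorensen (23 Jan 2006) before Greco (6 Aug 1999).
So Marino takes precedence.

Marino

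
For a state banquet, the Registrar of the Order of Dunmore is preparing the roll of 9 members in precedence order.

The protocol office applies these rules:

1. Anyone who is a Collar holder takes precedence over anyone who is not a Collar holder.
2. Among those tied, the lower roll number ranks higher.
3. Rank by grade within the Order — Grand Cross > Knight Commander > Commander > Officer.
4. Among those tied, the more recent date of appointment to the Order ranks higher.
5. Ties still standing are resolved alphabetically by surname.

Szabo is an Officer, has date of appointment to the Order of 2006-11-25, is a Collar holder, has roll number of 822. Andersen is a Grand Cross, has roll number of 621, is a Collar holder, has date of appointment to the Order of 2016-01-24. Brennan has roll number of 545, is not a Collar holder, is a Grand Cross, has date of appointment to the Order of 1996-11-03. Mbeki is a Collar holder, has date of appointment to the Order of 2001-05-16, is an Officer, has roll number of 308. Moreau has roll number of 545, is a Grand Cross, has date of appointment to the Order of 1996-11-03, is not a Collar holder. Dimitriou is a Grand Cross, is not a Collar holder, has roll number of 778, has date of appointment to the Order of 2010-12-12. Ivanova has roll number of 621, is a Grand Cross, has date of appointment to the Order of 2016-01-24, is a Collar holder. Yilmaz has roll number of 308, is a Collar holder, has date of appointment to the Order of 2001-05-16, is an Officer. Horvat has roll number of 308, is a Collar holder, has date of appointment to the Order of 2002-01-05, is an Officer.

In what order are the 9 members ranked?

Horvat, Mbeki, Yilmaz, Andersen, Ivanova, Szabo, Brennan, Moreau, Dimitriou

By the first rule: Horvat, Mbeki, Yilmaz, Andersen, Ivanova and Szabo (each a Collar holder); then Brennan, Moreau and Dimitriou (each not a Collar holder).
Among Horvat, Mbeki, Yilmaz, Andersen, Ivanova and Szabo, by roll number (lower first): Horvat, Mbeki and Yilmaz (308) before Andersen and Ivanova (621) before Szabo (822).
Horvat, Mbeki and Yilmaz are each Officer, so the next rule applies.
Among Horvat, Mbeki and Yilmaz, by date of appointment to the Order (later first): Horvat (2002-01-05) before Mbeki and Yilmaz (2001-05-16).
Among Mbeki and Yilmaz, alphabetically by surname: Mbeki before Yilmaz.
Andersen and Ivanova are each Grand Cross, so the next rule applies.
Andersen and Ivanova both have date of appointment to the Order 2016-01-24, so the next rule applies.
Among Andersen and Ivanova, alphabetically by surname: Andersen before Ivanova.
Among Brennan, Moreau and Dimitriou, by roll number (lower first): Brennan and Moreau (545) before Dimitriou (778).
Brennan and Moreau are each Grand Cross, so the next rule applies.
Brennan and Moreau both have date of appointment to the Order 1996-11-03, so the next rule applies.
Among Brennan and Moreau, alphabetically by surname: Brennan before Moreau.
Full order: Horvat, Mbeki, Yilmaz, Andersen, Ivanova, Szabo, Brennan, Moreau, Dimitriou.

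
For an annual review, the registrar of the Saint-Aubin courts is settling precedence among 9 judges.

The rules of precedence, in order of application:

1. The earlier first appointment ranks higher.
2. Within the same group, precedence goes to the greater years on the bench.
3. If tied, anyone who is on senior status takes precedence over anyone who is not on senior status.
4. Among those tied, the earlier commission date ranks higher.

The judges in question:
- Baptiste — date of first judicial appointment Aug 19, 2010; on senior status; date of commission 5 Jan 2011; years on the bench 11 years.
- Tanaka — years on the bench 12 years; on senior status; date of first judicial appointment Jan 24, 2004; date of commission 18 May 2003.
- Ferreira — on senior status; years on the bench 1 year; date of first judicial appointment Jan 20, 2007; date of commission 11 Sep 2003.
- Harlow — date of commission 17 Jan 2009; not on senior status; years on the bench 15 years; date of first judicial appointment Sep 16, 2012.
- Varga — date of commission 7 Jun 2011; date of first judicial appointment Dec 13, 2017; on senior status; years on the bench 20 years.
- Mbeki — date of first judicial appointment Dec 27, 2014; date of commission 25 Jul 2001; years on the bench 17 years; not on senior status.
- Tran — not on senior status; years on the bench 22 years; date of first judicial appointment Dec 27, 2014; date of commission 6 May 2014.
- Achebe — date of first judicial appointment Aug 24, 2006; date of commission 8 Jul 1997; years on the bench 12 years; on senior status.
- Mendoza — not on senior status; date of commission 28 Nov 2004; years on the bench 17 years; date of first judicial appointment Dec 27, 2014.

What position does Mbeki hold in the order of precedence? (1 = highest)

7

By date of first judicial appointment (earlier first): Tanaka (Jan 24, 2004); then Achebe (Aug 24, 2006); then Ferreira (Jan 20, 2007); then Baptiste (Aug 19, 2010); then Harlow (Sep 16, 2012); then Tran, Mbeki and Mendoza (each Dec 27, 2014); then Varga (Dec 13, 2017).
Among Tran, Mbeki and Mendoza, by years on the bench (higher first): Tran (22 years) before Mbeki and Mendoza (17 years).
Mbeki and Mendoza are each not on senior status, so the next rule applies.
Among Mbeki and Mendoza, by date of commission (earlier first): Mbeki (25 Jul 2001) before Mendoza (28 Nov 2004).
Order: Tanaka, Achebe, Ferreira, Baptiste, Harlow, Tran, Mbeki, Mendoza, Varga. So position 7.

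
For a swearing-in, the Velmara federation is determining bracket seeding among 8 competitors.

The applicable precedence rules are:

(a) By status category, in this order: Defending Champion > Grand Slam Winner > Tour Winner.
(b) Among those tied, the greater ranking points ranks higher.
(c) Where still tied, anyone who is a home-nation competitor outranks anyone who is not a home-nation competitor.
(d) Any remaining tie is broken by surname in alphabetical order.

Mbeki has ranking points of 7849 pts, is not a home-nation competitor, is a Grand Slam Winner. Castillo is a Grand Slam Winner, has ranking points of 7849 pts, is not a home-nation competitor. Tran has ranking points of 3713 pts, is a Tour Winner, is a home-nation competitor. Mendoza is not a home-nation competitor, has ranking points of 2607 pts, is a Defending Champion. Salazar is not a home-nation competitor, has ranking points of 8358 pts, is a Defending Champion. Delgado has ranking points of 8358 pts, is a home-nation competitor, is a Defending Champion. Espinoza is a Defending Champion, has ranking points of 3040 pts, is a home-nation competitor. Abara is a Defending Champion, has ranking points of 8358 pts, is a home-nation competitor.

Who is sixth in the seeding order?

By status category: Abara, Delgado, Salazar, Espinoza and Mendoza (Defending Champion); then Castillo and Mbeki (Grand Slam Winner); then Tran (Tour Winner).
Among Abara, Delgado, Salazar, Espinoza and Mendoza, by ranking points (higher first): Abara, Delgado and Salazar (8358 pts) before Espinoza (3040 pts) before Mendoza (2607 pts).
Among Abara, Delgado and Salazar, a home-nation competitor before not a home-nation competitor: Abara and Delgado (a home-nation competitor) before Salazar (not a home-nation competitor).
Among Abara and Delgado, alphabetically by surname: Abara before Delgado.
Castillo and Mbeki both have ranking points 7849 pts, so the next rule applies.
Castillo and Mbeki are each not a home-nation competitor, so the next rule applies.
Among Castillo and Mbeki, alphabetically by surname: Castillo before Mbeki.
Order: Abara, Delgado, Salazar, Espinoza, Mendoza, Castillo, Mbeki, Tran.

Castillo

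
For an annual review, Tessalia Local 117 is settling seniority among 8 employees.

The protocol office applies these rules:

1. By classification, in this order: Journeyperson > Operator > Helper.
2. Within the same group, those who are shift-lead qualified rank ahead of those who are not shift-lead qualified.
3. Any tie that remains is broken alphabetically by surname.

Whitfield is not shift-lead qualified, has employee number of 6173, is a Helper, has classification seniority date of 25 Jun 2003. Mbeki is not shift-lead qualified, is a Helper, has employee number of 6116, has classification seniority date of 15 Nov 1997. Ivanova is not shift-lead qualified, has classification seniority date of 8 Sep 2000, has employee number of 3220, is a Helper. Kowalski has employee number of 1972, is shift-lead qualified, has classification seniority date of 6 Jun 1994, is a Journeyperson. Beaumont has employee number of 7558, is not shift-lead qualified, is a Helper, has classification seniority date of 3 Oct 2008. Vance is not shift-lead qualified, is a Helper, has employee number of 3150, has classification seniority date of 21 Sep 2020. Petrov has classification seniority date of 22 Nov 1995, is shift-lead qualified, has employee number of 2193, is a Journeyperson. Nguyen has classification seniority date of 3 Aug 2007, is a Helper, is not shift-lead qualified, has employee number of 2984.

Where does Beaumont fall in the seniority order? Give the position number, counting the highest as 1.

By classification: Kowalski and Petrov (Journeyperson); then Beaumont, Ivanova, Mbeki, Nguyen, Vance and Whitfield (Helper).
Kowalski and Petrov are each shift-lead qualified, so the next rule applies.
Among Kowalski and Petrov, alphabetically by surname: Kowalski before Petrov.
Beaumont, Ivanova, Mbeki, Nguyen, Vance and Whitfield are each not shift-lead qualified, so the next rule applies.
Among Beaumont, Ivanova, Mbeki, Nguyen, Vance and Whitfield, alphabetically by surname: Beaumont before Ivanova before Mbeki before Nguyen before Vance before Whitfield.
Order: Kowalski, Petrov, Beaumont, Ivanova, Mbeki, Nguyen, Vance, Whitfield. So position 3.

3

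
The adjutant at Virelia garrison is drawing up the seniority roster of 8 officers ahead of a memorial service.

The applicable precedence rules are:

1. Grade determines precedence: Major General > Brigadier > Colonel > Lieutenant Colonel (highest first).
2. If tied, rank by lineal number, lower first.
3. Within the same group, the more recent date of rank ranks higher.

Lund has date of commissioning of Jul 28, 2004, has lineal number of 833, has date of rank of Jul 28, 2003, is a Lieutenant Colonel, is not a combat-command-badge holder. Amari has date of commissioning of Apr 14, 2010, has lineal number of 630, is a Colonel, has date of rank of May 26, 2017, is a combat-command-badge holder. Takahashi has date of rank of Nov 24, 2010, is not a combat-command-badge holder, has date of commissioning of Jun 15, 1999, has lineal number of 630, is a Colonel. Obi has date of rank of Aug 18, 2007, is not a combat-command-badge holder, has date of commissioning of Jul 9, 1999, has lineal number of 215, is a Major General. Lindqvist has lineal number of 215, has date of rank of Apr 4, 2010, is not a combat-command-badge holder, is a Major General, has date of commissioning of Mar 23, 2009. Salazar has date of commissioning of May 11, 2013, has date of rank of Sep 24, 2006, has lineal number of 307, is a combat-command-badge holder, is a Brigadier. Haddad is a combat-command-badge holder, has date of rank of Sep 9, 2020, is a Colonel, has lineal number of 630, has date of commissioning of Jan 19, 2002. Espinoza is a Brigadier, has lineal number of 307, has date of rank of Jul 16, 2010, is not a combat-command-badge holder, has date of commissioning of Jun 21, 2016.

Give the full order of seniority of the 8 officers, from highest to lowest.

Lindqvist, Obi, Espinoza, Salazar, Haddad, Amari, Takahashi, Lund

By grade: Lindqvist and Obi (Major General); then Espinoza and Salazar (Brigadier); then Haddad, Amari and Takahashi (Colonel); then Lund (Lieutenant Colonel).
Lindqvist and Obi both have lineal number 215, so the next rule applies.
Among Lindqvist and Obi, by date of rank (later first): Lindqvist (Apr 4, 2010) before Obi (Aug 18, 2007).
Espinoza and Salazar both have lineal number 307, so the next rule applies.
Among Espinoza and Salazar, by date of rank (later first): Espinoza (Jul 16, 2010) before Salazar (Sep 24, 2006).
Haddad, Amari and Takahashi all have lineal number 630, so the next rule applies.
Among Haddad, Amari and Takahashi, by date of rank (later first): Haddad (Sep 9, 2020) before Amari (May 26, 2017) before Takahashi (Nov 24, 2010).
Full order: Lindqvist, Obi, Espinoza, Salazar, Haddad, Amari, Takahashi, Lund.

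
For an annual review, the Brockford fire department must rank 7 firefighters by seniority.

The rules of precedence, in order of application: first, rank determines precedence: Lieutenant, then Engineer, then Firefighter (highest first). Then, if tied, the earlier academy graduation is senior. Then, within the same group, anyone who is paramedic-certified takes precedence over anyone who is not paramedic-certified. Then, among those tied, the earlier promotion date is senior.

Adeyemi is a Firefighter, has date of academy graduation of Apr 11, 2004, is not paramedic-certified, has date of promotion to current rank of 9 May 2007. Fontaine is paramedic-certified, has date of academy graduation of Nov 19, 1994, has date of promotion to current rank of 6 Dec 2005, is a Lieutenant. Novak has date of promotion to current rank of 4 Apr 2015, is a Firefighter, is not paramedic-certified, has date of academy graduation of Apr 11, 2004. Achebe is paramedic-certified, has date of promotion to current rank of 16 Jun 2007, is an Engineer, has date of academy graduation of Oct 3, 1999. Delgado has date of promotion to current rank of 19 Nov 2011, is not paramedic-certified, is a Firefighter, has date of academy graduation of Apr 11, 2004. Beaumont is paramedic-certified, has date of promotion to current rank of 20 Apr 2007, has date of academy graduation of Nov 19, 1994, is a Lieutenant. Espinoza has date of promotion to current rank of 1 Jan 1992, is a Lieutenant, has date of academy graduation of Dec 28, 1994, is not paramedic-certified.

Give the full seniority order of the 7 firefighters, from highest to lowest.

Fontaine, Beaumont, Espinoza, Achebe, Adeyemi, Delgado, Novak

By rank: Fontaine, Beaumont and Espinoza (Lieutenant); then Achebe (Engineer); then Adeyemi, Delgado and Novak (Firefighter).
Among Fontaine, Beaumont and Espinoza, by date of academy graduation (earlier first): Fontaine and Beaumont (Nov 19, 1994) before Espinoza (Dec 28, 1994).
Fontaine and Beaumont are each paramedic-certified, so the next rule applies.
Among Fontaine and Beaumont, by date of promotion to current rank (earlier first): Fontaine (6 Dec 2005) before Beaumont (20 Apr 2007).
Adeyemi, Delgado and Novak all have date of academy graduation Apr 11, 2004, so the next rule applies.
Adeyemi, Delgado and Novak are each not paramedic-certified, so the next rule applies.
Among Adeyemi, Delgado and Novak, by date of promotion to current rank (earlier first): Adeyemi (9 May 2007) before Delgado (19 Nov 2011) before Novak (4 Apr 2015).
Full order: Fontaine, Beaumont, Espinoza, Achebe, Adeyemi, Delgado, Novak.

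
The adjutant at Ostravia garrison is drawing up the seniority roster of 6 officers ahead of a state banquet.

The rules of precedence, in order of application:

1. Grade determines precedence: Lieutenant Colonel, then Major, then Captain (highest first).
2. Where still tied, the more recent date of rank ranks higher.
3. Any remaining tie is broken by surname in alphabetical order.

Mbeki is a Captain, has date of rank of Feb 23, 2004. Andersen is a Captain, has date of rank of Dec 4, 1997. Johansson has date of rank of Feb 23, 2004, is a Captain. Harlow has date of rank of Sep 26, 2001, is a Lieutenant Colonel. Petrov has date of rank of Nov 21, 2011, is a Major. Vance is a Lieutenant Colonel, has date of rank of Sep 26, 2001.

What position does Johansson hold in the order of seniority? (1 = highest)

4

By grade: Harlow and Vance (Lieutenant Colonel); then Petrov (Major); then Johansson, Mbeki and Andersen (Captain).
Harlow and Vance both have date of rank Sep 26, 2001, so the next rule applies.
Among Harlow and Vance, alphabetically by surname: Harlow before Vance.
Among Johansson, Mbeki and Andersen, by date of rank (later first): Johansson and Mbeki (Feb 23, 2004) before Andersen (Dec 4, 1997).
Among Johansson and Mbeki, alphabetically by surname: Johansson before Mbeki.
Order: Harlow, Vance, Petrov, Johansson, Mbeki, Andersen. So position 4.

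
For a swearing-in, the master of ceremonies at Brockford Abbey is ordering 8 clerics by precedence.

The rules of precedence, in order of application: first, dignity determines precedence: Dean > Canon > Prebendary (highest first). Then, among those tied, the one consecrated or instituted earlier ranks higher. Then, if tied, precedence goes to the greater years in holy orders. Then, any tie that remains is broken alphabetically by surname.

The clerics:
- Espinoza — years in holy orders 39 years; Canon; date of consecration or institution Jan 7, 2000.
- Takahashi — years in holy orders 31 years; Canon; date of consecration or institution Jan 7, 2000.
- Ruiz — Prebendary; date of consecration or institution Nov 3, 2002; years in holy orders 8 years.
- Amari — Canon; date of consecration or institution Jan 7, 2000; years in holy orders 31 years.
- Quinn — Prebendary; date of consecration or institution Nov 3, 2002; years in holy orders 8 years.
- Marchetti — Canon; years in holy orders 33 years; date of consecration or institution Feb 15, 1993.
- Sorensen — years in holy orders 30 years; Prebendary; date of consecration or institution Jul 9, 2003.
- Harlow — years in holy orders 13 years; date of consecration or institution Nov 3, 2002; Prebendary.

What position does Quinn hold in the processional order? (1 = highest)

By dignity: Marchetti, Espinoza, Amari and Takahashi (Canon); then Harlow, Quinn, Ruiz and Sorensen (Prebendary).
Among Marchetti, Espinoza, Amari and Takahashi, by date of consecration or institution (earlier first): Marchetti (Feb 15, 1993) before Espinoza, Amari and Takahashi (Jan 7, 2000).
Among Espinoza, Amari and Takahashi, by years in holy orders (higher first): Espinoza (39 years) before Amari and Takahashi (31 years).
Among Amari and Takahashi, alphabetically by surname: Amari before Takahashi.
Among Harlow, Quinn, Ruiz and Sorensen, by date of consecration or institution (earlier first): Harlow, Quinn and Ruiz (Nov 3, 2002) before Sorensen (Jul 9, 2003).
Among Harlow, Quinn and Ruiz, by years in holy orders (higher first): Harlow (13 years) before Quinn and Ruiz (8 years).
Among Quinn and Ruiz, alphabetically by surname: Quinn before Ruiz.
Order: Marchetti, Espinoza, Amari, Takahashi, Harlow, Quinn, Ruiz, Sorensen. So position 6.

6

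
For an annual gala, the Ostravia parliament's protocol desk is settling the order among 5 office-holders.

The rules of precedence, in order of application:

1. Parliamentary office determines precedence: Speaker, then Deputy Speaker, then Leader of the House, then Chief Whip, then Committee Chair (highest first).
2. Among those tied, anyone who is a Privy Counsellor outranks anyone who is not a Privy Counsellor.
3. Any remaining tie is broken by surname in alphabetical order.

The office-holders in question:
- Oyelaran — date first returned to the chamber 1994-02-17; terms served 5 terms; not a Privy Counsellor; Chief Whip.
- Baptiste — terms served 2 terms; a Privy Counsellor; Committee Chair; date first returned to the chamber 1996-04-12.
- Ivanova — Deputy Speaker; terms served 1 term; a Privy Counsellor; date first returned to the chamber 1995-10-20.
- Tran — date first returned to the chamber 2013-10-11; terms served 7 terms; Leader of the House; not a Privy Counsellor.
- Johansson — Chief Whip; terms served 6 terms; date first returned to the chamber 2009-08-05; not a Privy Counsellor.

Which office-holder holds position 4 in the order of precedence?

Oyelaran

By parliamentary office: Ivanova (Deputy Speaker); then Tran (Leader of the House); then Johansson and Oyelaran (Chief Whip); then Baptiste (Committee Chair).
Johansson and Oyelaran are each not a Privy Counsellor, so the next rule applies.
Among Johansson and Oyelaran, alphabetically by surname: Johansson before Oyelaran.
Order: Ivanova, Tran, Johansson, Oyelaran, Baptiste.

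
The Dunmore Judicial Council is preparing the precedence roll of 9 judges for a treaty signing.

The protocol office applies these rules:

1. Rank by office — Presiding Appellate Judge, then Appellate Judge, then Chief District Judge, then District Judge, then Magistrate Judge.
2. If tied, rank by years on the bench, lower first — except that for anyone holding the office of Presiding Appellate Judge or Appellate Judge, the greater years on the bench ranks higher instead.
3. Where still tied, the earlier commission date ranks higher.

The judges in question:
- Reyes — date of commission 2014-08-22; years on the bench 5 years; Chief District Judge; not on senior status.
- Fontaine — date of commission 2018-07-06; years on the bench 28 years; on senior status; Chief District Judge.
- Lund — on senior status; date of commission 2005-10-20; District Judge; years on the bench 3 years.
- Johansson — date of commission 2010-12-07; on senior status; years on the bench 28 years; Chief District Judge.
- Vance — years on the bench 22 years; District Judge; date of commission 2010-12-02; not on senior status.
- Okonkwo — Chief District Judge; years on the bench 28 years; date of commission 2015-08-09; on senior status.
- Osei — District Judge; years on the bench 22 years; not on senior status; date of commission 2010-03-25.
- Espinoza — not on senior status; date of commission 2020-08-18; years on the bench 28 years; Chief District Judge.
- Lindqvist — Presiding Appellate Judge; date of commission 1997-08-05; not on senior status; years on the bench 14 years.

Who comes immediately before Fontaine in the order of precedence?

Okonkwo

By office: Lindqvist (Presiding Appellate Judge); then Reyes, Johansson, Okonkwo, Fontaine and Espinoza (Chief District Judge); then Lund, Osei and Vance (District Judge).
Among Reyes, Johansson, Okonkwo, Fontaine and Espinoza, by years on the bench (lower first): Reyes (5 years) before Johansson, Okonkwo, Fontaine and Espinoza (28 years).
Among Johansson, Okonkwo, Fontaine and Espinoza, by date of commission (earlier first): Johansson (2010-12-07) before Okonkwo (2015-08-09) before Fontaine (2018-07-06) before Espinoza (2020-08-18).
Among Lund, Osei and Vance, by years on the bench (lower first): Lund (3 years) before Osei and Vance (22 years).
Among Osei and Vance, by date of commission (earlier first): Osei (2010-03-25) before Vance (2010-12-02).
Order: Lindqvist, Reyes, Johansson, Okonkwo, Fontaine, Espinoza, Lund, Osei, Vance.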